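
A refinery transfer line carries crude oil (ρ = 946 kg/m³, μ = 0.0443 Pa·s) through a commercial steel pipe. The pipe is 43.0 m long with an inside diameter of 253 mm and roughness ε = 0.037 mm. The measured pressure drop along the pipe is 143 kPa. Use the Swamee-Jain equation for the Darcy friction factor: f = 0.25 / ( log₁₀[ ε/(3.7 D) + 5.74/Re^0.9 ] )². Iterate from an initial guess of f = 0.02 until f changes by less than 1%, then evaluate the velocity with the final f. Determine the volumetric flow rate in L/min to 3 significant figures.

Rearranging Darcy-Weisbach: V = √(2·ΔP·D/(f·L·ρ)). With ε/D = 3.7e-05/0.253 = 0.000146, iterate starting from f = 0.02:
  f = 0.02 → V = √(2·1.43e+05·0.253/(0.02·43·946)) = 9.431 m/s; Re = ρVD/μ = 5.095e+04; f → 0.02126
  f = 0.02126 → V = 9.146 m/s; Re = 4.941e+04; f → 0.0214
Converged (Δf/f < 1%). With the final f = 0.0214: V = √(2·1.43e+05·0.253/(0.0214·43·946)) = 9.118 m/s.
Q = V·A = 9.118·(π/4·0.253²) = 0.4584 m³/s = 27500 L/min.

Q ≈ 27500 L/min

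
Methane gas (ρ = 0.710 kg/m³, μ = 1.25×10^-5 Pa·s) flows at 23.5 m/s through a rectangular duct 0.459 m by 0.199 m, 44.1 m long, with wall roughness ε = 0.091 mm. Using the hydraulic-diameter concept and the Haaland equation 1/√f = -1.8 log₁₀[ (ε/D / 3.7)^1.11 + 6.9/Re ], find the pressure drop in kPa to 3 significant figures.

ΔP ≈ 0.520 kPa

Hydraulic diameter D_h = 4A/P = 4·(0.459·0.199)/(2·(0.459+0.199)) = 0.3654/1.316 = 0.2776 m.
Re = ρVD_h/μ = 0.71·23.5·0.2776/1.25e-05 = 3.706e+05.
ε/D_h = 9.1e-05/0.2776 = 0.000328; Haaland gives 1/√f = -1.8 log₁₀[3.17e-05+1.86e-05] = 7.736, so f = 0.01671.
ΔP = f(L/D_h)(ρV²/2) = 0.01671·44.1/0.2776·196 = 520.3 Pa.
ΔP = 0.520 kPa.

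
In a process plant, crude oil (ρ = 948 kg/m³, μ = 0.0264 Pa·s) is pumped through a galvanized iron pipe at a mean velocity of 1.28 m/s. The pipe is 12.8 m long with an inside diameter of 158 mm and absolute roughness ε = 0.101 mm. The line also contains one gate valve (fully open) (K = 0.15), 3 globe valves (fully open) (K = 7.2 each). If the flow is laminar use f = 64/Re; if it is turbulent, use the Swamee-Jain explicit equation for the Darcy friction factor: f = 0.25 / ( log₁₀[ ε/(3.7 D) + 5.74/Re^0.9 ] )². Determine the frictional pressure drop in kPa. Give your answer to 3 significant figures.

Reynolds number Re = ρVD/μ = 948 · 1.28 · 0.158 / 0.0264 = 7262.
Re > 4000 → turbulent. Relative roughness ε/D = 0.000101/0.158 = 0.000639. Swamee-Jain: f = 0.25/(log₁₀[0.000639/3.7 + 5.74/7262^0.9])² = 0.25/(log₁₀[0.000173 + 0.00192])² = 0.25/(-2.679)² = 0.03484.
Total minor-loss coefficient ΣK = 1·0.15 + 3·7.2 = 21.8.
ΔP = [f·L/D + ΣK]·(ρV²/2) = [0.03484·12.8/0.158 + 21.8]·(948·1.28²/2) = [2.823 + 21.8]·776.6 = 1.908e+04 Pa.
ΔP = 1.908e+04 Pa = 19.1 kPa.

ΔP ≈ 19.1 kPa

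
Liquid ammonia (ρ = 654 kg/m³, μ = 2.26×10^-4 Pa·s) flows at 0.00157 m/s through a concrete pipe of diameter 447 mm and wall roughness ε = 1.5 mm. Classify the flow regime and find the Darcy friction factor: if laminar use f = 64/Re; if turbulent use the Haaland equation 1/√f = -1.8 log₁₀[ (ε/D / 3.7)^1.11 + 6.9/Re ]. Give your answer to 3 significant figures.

Re = ρVD/μ = 654·0.00157·0.447/0.000226 = 2031.
Re < 2300 → laminar, so f = 64/Re = 0.03151 (roughness is irrelevant in laminar flow).

f ≈ 0.0315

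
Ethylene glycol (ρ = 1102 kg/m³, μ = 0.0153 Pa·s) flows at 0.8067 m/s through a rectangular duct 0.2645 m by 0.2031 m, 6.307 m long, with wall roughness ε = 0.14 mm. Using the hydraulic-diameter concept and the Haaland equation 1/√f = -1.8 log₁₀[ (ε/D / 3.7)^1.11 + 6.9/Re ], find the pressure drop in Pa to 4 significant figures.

Hydraulic diameter D_h = 4A/P = 4·(0.2645·0.2031)/(2·(0.2645+0.2031)) = 0.2149/0.9352 = 0.2298 m.
Re = ρVD_h/μ = 1102·0.8067·0.2298/0.0153 = 1.335e+04.
ε/D_h = 0.00014/0.2298 = 0.000609; Haaland gives 1/√f = -1.8 log₁₀[6.32e-05+0.000517] = 5.826, so f = 0.02946.
ΔP = f(L/D_h)(ρV²/2) = 0.02946·6.307/0.2298·358.6 = 290 Pa.

ΔP ≈ 290.0 Pa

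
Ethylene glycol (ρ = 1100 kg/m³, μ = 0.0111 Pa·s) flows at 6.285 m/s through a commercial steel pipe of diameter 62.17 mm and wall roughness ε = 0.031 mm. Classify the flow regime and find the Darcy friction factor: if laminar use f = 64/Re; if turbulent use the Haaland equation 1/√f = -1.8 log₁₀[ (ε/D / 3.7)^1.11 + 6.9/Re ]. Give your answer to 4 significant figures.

f ≈ 0.02329

Re = ρVD/μ = 1100·6.285·0.06217/0.0111 = 3.872e+04.
Re > 4000 → turbulent. ε/D = 3.1e-05/0.06217 = 0.000499; Haaland: 1/√f = -1.8 log₁₀[5.06e-05 + 0.000178] = 6.553, so f = 0.02329.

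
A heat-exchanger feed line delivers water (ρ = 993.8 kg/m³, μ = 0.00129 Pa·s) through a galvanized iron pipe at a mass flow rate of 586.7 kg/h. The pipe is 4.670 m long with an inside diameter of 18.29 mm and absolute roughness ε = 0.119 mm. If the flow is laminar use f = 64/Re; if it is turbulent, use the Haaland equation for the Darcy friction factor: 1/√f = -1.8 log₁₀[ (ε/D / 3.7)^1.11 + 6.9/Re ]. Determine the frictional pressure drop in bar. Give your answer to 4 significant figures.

ΔP ≈ 0.01974 bar

ṁ = 586.7 kg/h = 586.7/3600 = 0.163 kg/s.
A = πD²/4 = π(0.01829)²/4 = 0.0002627 m²; mean velocity V = ṁ/(ρA) = 0.163/(993.8 · 0.0002627) = 0.6242 m/s.
Reynolds number Re = ρVD/μ = 993.8 · 0.6242 · 0.01829 / 0.00129 = 8795.
Re > 4000 → turbulent. Relative roughness ε/D = 0.000119/0.01829 = 0.00651. Haaland: 1/√f = -1.8 log₁₀[(0.00651/3.7)^1.11 + 6.9/8795] = -1.8 log₁₀[0.000875 + 0.000785] = 5.004, so f = 0.03994.
Darcy-Weisbach: ΔP = f(L/D)(ρV²/2) = 0.03994·(4.67/0.01829)·(993.8·0.6242²/2) = 0.03994·255.3·193.6 = 1974 Pa.
ΔP = 1974 Pa = 0.01974 bar.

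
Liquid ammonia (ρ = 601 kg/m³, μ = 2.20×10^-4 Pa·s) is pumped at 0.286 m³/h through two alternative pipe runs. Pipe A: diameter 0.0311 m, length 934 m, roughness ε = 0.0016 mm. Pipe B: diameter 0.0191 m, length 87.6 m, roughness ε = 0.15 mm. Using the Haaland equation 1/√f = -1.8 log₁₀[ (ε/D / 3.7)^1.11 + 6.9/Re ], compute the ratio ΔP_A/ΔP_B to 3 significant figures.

ΔP_A/ΔP_B ≈ 0.761

Pipe A: V = Q/A = 7.944e-05/0.0007596 = 0.1046 m/s; Re = 8885; ε/D = 5.14e-05; Haaland → f = 0.03196; ΔP_A = f(L/D)(ρV²/2) = 3155 Pa.
Pipe B: V = Q/A = 7.944e-05/0.0002865 = 0.2773 m/s; Re = 1.447e+04; ε/D = 0.00785; Haaland → f = 0.03914; ΔP_B = f(L/D)(ρV²/2) = 4147 Pa.
ΔP_A/ΔP_B = 3155/4147 = 0.761.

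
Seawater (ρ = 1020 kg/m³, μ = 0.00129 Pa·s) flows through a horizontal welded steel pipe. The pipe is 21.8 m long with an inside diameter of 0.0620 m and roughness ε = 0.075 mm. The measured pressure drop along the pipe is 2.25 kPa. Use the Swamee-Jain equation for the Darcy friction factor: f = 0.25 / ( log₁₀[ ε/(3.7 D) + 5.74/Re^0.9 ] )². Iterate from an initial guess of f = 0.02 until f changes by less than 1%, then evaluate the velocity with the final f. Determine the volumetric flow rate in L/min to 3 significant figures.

Rearranging Darcy-Weisbach: V = √(2·ΔP·D/(f·L·ρ)). With ε/D = 7.5e-05/0.062 = 0.00121, iterate starting from f = 0.02:
  f = 0.02 → V = √(2·2250·0.062/(0.02·21.8·1020)) = 0.7921 m/s; Re = ρVD/μ = 3.883e+04; f → 0.02562
  f = 0.02562 → V = 0.6998 m/s; Re = 3.431e+04; f → 0.02609
  f = 0.02609 → V = 0.6935 m/s; Re = 3.4e+04; f → 0.02612
Converged (Δf/f < 1%). With the final f = 0.02612: V = √(2·2250·0.062/(0.02612·21.8·1020)) = 0.693 m/s.
Q = V·A = 0.693·(π/4·0.062²) = 0.002092 m³/s = 126 L/min.

Q ≈ 126 L/min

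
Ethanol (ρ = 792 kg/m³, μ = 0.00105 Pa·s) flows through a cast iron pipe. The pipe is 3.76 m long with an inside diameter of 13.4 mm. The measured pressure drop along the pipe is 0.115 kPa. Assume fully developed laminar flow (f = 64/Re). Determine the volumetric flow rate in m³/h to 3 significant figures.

Q ≈ 0.0830 m³/h

For laminar flow, f = 64/Re with Re = ρVD/μ, so Darcy-Weisbach reduces to ΔP = 32μLV/D². Solving for V: V = ΔP·D²/(32μL) = 115·(0.0134)²/(32·0.00105·3.76) = 0.1634 m/s.
Check: Re = ρVD/μ = 792·0.1634·0.0134/0.00105 = 1652 < 2300, so the laminar assumption holds.
Q = V·A = 0.1634·(π/4·0.0134²) = 2.305e-05 m³/s = 0.0830 m³/h.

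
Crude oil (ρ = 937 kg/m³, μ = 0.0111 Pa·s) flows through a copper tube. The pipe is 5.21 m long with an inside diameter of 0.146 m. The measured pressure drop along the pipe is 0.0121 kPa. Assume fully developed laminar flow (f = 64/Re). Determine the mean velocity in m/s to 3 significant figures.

For laminar flow, f = 64/Re with Re = ρVD/μ, so Darcy-Weisbach reduces to ΔP = 32μLV/D². Solving for V: V = ΔP·D²/(32μL) = 12.1·(0.146)²/(32·0.0111·5.21) = 0.1394 m/s.
Check: Re = ρVD/μ = 937·0.1394·0.146/0.0111 = 1718 < 2300, so the laminar assumption holds.

V ≈ 0.139 m/s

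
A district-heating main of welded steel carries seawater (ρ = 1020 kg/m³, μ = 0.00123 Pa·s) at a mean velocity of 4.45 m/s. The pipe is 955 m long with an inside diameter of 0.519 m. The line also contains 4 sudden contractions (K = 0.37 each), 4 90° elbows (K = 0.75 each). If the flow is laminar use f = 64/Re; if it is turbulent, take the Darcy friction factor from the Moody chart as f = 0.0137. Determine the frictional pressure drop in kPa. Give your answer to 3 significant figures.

Reynolds number Re = ρVD/μ = 1020 · 4.45 · 0.519 / 0.00123 = 1.915e+06.
Re > 4000 → turbulent; use the Moody-chart value f = 0.0137.
Total minor-loss coefficient ΣK = 4·0.37 + 4·0.75 = 4.48.
ΔP = [f·L/D + ΣK]·(ρV²/2) = [0.0137·955/0.519 + 4.48]·(1020·4.45²/2) = [25.21 + 4.48]·1.01e+04 = 2.998e+05 Pa.
ΔP = 2.998e+05 Pa = 300 kPa.

ΔP ≈ 300 kPa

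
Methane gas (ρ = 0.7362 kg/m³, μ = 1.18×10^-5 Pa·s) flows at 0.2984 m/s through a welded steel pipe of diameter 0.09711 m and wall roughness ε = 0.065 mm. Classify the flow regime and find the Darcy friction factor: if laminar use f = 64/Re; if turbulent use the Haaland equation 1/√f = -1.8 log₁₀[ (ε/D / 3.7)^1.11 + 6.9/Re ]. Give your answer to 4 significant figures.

Re = ρVD/μ = 0.7362·0.2984·0.09711/1.18e-05 = 1808.
Re < 2300 → laminar, so f = 64/Re = 0.0354 (roughness is irrelevant in laminar flow).

f ≈ 0.03540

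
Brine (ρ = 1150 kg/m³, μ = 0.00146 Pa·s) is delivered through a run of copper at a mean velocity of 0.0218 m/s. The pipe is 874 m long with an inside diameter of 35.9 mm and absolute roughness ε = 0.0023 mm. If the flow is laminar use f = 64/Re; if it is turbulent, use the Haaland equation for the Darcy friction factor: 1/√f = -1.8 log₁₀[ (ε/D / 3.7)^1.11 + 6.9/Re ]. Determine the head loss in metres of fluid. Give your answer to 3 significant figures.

Reynolds number Re = ρVD/μ = 1150 · 0.0218 · 0.0359 / 0.00146 = 616.4.
Re < 2300 → laminar flow, so f = 64/Re = 64/616.4 = 0.1038 (the turbulent correlation is not needed).
Darcy-Weisbach: ΔP = f(L/D)(ρV²/2) = 0.1038·(874/0.0359)·(1150·0.0218²/2) = 0.1038·2.435e+04·0.2733 = 690.7 Pa.
Head loss h_f = ΔP/(ρg) = 690.7/(1150·9.81) = 0.0612 m.

h_f ≈ 0.0612 m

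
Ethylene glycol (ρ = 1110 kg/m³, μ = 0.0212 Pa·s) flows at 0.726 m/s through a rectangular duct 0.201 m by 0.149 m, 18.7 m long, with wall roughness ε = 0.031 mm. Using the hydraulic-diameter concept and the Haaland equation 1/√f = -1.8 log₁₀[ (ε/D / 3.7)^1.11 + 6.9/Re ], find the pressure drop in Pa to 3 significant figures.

ΔP ≈ 1120 Pa

Hydraulic diameter D_h = 4A/P = 4·(0.201·0.149)/(2·(0.201+0.149)) = 0.1198/0.7 = 0.1711 m.
Re = ρVD_h/μ = 1110·0.726·0.1711/0.0212 = 6505.
ε/D_h = 3.1e-05/0.1711 = 0.000181; Haaland gives 1/√f = -1.8 log₁₀[1.64e-05+0.00106] = 5.342, so f = 0.03504.
ΔP = f(L/D_h)(ρV²/2) = 0.03504·18.7/0.1711·292.5 = 1120 Pa.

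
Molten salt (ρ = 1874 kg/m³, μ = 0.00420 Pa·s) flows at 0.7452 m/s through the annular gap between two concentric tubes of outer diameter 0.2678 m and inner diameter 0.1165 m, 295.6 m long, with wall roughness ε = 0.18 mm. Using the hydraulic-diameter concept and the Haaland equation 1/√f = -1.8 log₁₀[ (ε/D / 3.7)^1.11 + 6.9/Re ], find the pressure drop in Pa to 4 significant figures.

Hydraulic diameter D_h = 4A/P = D_o - D_i = 0.2678 - 0.1165 = 0.1513 m.
Re = ρVD_h/μ = 1874·0.7452·0.1513/0.0042 = 5.031e+04.
ε/D_h = 0.00018/0.1513 = 0.00119; Haaland gives 1/√f = -1.8 log₁₀[0.000133+0.000137] = 6.424, so f = 0.02423.
ΔP = f(L/D_h)(ρV²/2) = 0.02423·295.6/0.1513·520.3 = 2.464e+04 Pa.

ΔP ≈ 24640 Pa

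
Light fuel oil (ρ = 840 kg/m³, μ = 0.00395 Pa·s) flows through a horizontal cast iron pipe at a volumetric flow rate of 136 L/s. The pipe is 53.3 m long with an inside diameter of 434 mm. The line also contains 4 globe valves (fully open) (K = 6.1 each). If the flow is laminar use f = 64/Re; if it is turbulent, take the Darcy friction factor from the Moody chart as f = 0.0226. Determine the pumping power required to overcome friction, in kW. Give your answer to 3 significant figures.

P ≈ 1.31 kW

Q = 136 L/s = 136/1000 = 0.136 m³/s.
Cross-sectional area A = πD²/4 = π(0.434)²/4 = 0.1479 m²; mean velocity V = Q/A = 0.136/0.1479 = 0.9193 m/s.
Reynolds number Re = ρVD/μ = 840 · 0.9193 · 0.434 / 0.00395 = 8.485e+04.
Re > 4000 → turbulent; use the Moody-chart value f = 0.0226.
Total minor-loss coefficient ΣK = 4·6.1 = 24.4.
ΔP = [f·L/D + ΣK]·(ρV²/2) = [0.0226·53.3/0.434 + 24.4]·(840·0.9193²/2) = [2.776 + 24.4]·355 = 9646 Pa.
Pumping power P = QΔP = 0.136·9646 = 1312 W = 1.31 kW.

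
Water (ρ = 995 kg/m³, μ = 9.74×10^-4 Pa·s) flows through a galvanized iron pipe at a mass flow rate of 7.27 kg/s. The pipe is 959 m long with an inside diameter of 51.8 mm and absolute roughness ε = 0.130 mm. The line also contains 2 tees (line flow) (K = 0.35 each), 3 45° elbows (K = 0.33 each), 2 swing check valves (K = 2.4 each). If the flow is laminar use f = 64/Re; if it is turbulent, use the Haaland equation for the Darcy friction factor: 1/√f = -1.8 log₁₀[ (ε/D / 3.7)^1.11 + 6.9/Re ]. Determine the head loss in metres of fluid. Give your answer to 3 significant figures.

h_f ≈ 295 m

A = πD²/4 = π(0.0518)²/4 = 0.002107 m²; mean velocity V = ṁ/(ρA) = 7.27/(995 · 0.002107) = 3.467 m/s.
Reynolds number Re = ρVD/μ = 995 · 3.467 · 0.0518 / 0.000974 = 1.835e+05.
Re > 4000 → turbulent. Relative roughness ε/D = 0.00013/0.0518 = 0.00251. Haaland: 1/√f = -1.8 log₁₀[(0.00251/3.7)^1.11 + 6.9/1.835e+05] = -1.8 log₁₀[0.000304 + 3.76e-05] = 6.24, so f = 0.02568.
Total minor-loss coefficient ΣK = 2·0.35 + 3·0.33 + 2·2.4 = 6.49.
ΔP = [f·L/D + ΣK]·(ρV²/2) = [0.02568·959/0.0518 + 6.49]·(995·3.467²/2) = [475.5 + 6.49]·5980 = 2.883e+06 Pa.
Head loss h_f = ΔP/(ρg) = 2.883e+06/(995·9.81) = 295 m.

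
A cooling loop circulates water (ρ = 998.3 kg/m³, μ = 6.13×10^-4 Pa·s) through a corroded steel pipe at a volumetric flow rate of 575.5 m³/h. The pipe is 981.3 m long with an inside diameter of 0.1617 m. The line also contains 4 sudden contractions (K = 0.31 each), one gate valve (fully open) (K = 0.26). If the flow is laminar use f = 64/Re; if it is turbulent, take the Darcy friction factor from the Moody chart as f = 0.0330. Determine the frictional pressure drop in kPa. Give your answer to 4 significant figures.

ΔP ≈ 6103 kPa

Q = 575.5 m³/h = 575.5/3600 = 0.1599 m³/s.
Cross-sectional area A = πD²/4 = π(0.1617)²/4 = 0.02054 m²; mean velocity V = Q/A = 0.1599/0.02054 = 7.785 m/s.
Reynolds number Re = ρVD/μ = 998.3 · 7.785 · 0.1617 / 0.000613 = 2.05e+06.
Re > 4000 → turbulent; use the Moody-chart value f = 0.0330.
Total minor-loss coefficient ΣK = 4·0.31 + 1·0.26 = 1.5.
ΔP = [f·L/D + ΣK]·(ρV²/2) = [0.033·981.3/0.1617 + 1.5]·(998.3·7.785²/2) = [200.3 + 1.5]·3.025e+04 = 6.103e+06 Pa.
ΔP = 6.103e+06 Pa = 6103 kPa.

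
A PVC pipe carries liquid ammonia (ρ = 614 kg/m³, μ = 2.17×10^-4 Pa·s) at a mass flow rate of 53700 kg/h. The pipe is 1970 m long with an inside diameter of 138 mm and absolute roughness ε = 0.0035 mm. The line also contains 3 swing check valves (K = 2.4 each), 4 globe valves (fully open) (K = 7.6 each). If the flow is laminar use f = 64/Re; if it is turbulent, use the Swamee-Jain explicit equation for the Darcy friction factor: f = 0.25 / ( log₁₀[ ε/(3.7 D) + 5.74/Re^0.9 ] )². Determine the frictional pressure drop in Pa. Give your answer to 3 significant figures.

ṁ = 53700 kg/h = 53700/3600 = 14.92 kg/s.
A = πD²/4 = π(0.138)²/4 = 0.01496 m²; mean velocity V = ṁ/(ρA) = 14.92/(614 · 0.01496) = 1.624 m/s.
Reynolds number Re = ρVD/μ = 614 · 1.624 · 0.138 / 0.000217 = 6.342e+05.
Re > 4000 → turbulent. Relative roughness ε/D = 3.5e-06/0.138 = 2.54e-05. Swamee-Jain: f = 0.25/(log₁₀[2.54e-05/3.7 + 5.74/6.342e+05^0.9])² = 0.25/(log₁₀[6.85e-06 + 3.44e-05])² = 0.25/(-4.384)² = 0.01301.
Total minor-loss coefficient ΣK = 3·2.4 + 4·7.6 = 37.6.
ΔP = [f·L/D + ΣK]·(ρV²/2) = [0.01301·1970/0.138 + 37.6]·(614·1.624²/2) = [185.7 + 37.6]·809.9 = 1.808e+05 Pa.

ΔP ≈ 181000 Pa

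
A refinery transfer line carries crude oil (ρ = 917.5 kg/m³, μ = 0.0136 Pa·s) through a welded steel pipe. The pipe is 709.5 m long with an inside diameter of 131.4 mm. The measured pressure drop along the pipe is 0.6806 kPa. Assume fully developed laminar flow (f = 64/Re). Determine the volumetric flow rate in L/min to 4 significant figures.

For laminar flow, f = 64/Re with Re = ρVD/μ, so Darcy-Weisbach reduces to ΔP = 32μLV/D². Solving for V: V = ΔP·D²/(32μL) = 680.6·(0.1314)²/(32·0.0136·709.5) = 0.03806 m/s.
Check: Re = ρVD/μ = 917.5·0.03806·0.1314/0.0136 = 337.4 < 2300, so the laminar assumption holds.
Q = V·A = 0.03806·(π/4·0.1314²) = 0.0005161 m³/s = 30.97 L/min.

Q ≈ 30.97 L/min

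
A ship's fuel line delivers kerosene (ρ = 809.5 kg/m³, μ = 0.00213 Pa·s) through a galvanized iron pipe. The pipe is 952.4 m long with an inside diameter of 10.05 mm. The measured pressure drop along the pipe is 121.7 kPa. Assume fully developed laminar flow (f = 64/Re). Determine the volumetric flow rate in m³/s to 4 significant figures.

For laminar flow, f = 64/Re with Re = ρVD/μ, so Darcy-Weisbach reduces to ΔP = 32μLV/D². Solving for V: V = ΔP·D²/(32μL) = 1.217e+05·(0.01005)²/(32·0.00213·952.4) = 0.1894 m/s.
Check: Re = ρVD/μ = 809.5·0.1894·0.01005/0.00213 = 723.2 < 2300, so the laminar assumption holds.
Q = V·A = 0.1894·(π/4·0.01005²) = 1.502e-05 m³/s = 1.502×10^-5 m³/s.

Q ≈ 1.502×10^-5 m³/s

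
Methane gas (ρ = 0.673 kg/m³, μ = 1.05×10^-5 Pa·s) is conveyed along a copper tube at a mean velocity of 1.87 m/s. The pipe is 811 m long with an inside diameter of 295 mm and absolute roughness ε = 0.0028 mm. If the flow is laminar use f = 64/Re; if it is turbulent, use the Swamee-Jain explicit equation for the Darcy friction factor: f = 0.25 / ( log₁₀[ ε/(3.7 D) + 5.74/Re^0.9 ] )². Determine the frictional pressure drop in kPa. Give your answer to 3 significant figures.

Reynolds number Re = ρVD/μ = 0.673 · 1.87 · 0.295 / 1.05e-05 = 3.536e+04.
Re > 4000 → turbulent. Relative roughness ε/D = 2.8e-06/0.295 = 9.49e-06. Swamee-Jain: f = 0.25/(log₁₀[9.49e-06/3.7 + 5.74/3.536e+04^0.9])² = 0.25/(log₁₀[2.57e-06 + 0.000463])² = 0.25/(-3.332)² = 0.02251.
Darcy-Weisbach: ΔP = f(L/D)(ρV²/2) = 0.02251·(811/0.295)·(0.673·1.87²/2) = 0.02251·2749·1.177 = 72.83 Pa.
ΔP = 72.83 Pa = 0.0728 kPa.

ΔP ≈ 0.0728 kPa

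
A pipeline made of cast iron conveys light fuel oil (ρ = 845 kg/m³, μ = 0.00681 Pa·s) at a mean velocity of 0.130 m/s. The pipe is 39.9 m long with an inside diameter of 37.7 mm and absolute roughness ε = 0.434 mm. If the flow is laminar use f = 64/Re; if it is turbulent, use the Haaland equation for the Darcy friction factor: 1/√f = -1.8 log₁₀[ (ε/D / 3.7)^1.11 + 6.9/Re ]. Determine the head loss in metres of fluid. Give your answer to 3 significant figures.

Reynolds number Re = ρVD/μ = 845 · 0.13 · 0.0377 / 0.00681 = 608.1.
Re < 2300 → laminar flow, so f = 64/Re = 64/608.1 = 0.1052 (the turbulent correlation is not needed).
Darcy-Weisbach: ΔP = f(L/D)(ρV²/2) = 0.1052·(39.9/0.0377)·(845·0.13²/2) = 0.1052·1058·7.14 = 795.3 Pa.
Head loss h_f = ΔP/(ρg) = 795.3/(845·9.81) = 0.0959 m.

h_f ≈ 0.0959 m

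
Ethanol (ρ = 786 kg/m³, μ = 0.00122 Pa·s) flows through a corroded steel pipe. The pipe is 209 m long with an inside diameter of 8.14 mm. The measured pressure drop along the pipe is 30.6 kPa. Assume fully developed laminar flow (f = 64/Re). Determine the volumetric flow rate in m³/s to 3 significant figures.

For laminar flow, f = 64/Re with Re = ρVD/μ, so Darcy-Weisbach reduces to ΔP = 32μLV/D². Solving for V: V = ΔP·D²/(32μL) = 3.06e+04·(0.00814)²/(32·0.00122·209) = 0.2485 m/s.
Check: Re = ρVD/μ = 786·0.2485·0.00814/0.00122 = 1303 < 2300, so the laminar assumption holds.
Q = V·A = 0.2485·(π/4·0.00814²) = 1.293e-05 m³/s = 1.29×10^-5 m³/s.

Q ≈ 1.29×10^-5 m³/s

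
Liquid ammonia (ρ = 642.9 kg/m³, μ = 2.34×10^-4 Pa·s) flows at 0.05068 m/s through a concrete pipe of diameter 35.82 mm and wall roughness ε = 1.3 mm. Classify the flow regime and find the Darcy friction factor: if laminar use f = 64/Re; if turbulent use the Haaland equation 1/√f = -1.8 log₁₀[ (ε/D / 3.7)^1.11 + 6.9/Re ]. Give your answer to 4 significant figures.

Re = ρVD/μ = 642.9·0.05068·0.03582/0.000234 = 4988.
Re > 4000 → turbulent. ε/D = 0.0013/0.03582 = 0.0363; Haaland: 1/√f = -1.8 log₁₀[0.0059 + 0.00138] = 3.848, so f = 0.06753.

f ≈ 0.06753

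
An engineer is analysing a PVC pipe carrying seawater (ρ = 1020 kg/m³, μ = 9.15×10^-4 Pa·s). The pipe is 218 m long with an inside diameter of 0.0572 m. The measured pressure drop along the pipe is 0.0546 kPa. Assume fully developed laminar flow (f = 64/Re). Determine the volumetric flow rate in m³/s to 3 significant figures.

For laminar flow, f = 64/Re with Re = ρVD/μ, so Darcy-Weisbach reduces to ΔP = 32μLV/D². Solving for V: V = ΔP·D²/(32μL) = 54.6·(0.0572)²/(32·0.000915·218) = 0.02799 m/s.
Check: Re = ρVD/μ = 1020·0.02799·0.0572/0.000915 = 1785 < 2300, so the laminar assumption holds.
Q = V·A = 0.02799·(π/4·0.0572²) = 7.192e-05 m³/s = 7.19×10^-5 m³/s.

Q ≈ 7.19×10^-5 m³/s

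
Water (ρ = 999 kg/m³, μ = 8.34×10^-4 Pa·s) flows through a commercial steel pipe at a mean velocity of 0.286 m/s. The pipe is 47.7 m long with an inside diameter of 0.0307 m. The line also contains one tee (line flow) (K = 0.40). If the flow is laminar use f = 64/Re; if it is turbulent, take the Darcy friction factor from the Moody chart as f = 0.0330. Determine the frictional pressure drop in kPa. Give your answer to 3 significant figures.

ΔP ≈ 2.11 kPa

Reynolds number Re = ρVD/μ = 999 · 0.286 · 0.0307 / 0.000834 = 1.052e+04.
Re > 4000 → turbulent; use the Moody-chart value f = 0.0330.
Total minor-loss coefficient ΣK = 1·0.4 = 0.4.
ΔP = [f·L/D + ΣK]·(ρV²/2) = [0.033·47.7/0.0307 + 0.4]·(999·0.286²/2) = [51.27 + 0.4]·40.86 = 2111 Pa.
ΔP = 2111 Pa = 2.11 kPa.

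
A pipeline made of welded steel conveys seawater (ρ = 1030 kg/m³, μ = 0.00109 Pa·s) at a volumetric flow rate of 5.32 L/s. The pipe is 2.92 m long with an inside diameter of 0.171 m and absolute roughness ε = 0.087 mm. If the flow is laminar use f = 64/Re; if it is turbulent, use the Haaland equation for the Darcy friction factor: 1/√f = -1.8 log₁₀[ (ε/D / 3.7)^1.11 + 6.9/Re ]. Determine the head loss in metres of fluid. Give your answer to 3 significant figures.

Q = 5.32 L/s = 5.32/1000 = 0.00532 m³/s.
Cross-sectional area A = πD²/4 = π(0.171)²/4 = 0.02297 m²; mean velocity V = Q/A = 0.00532/0.02297 = 0.2316 m/s.
Reynolds number Re = ρVD/μ = 1030 · 0.2316 · 0.171 / 0.00109 = 3.743e+04.
Re > 4000 → turbulent. Relative roughness ε/D = 8.7e-05/0.171 = 0.000509. Haaland: 1/√f = -1.8 log₁₀[(0.000509/3.7)^1.11 + 6.9/3.743e+04] = -1.8 log₁₀[5.17e-05 + 0.000184] = 6.529, so f = 0.02346.
Darcy-Weisbach: ΔP = f(L/D)(ρV²/2) = 0.02346·(2.92/0.171)·(1030·0.2316²/2) = 0.02346·17.08·27.64 = 11.07 Pa.
Head loss h_f = ΔP/(ρg) = 11.07/(1030·9.81) = 0.00110 m.

h_f ≈ 0.00110 m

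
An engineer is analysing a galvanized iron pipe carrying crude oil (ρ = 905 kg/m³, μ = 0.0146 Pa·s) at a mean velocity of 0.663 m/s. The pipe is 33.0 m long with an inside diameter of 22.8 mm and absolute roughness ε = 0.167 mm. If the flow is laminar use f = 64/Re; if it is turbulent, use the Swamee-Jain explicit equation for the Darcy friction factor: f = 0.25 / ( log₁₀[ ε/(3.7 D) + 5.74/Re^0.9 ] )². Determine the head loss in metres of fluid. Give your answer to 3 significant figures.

Reynolds number Re = ρVD/μ = 905 · 0.663 · 0.0228 / 0.0146 = 937.
Re < 2300 → laminar flow, so f = 64/Re = 64/937 = 0.0683 (the turbulent correlation is not needed).
Darcy-Weisbach: ΔP = f(L/D)(ρV²/2) = 0.0683·(33/0.0228)·(905·0.663²/2) = 0.0683·1447·198.9 = 1.966e+04 Pa.
Head loss h_f = ΔP/(ρg) = 1.966e+04/(905·9.81) = 2.21 m.

h_f ≈ 2.21 m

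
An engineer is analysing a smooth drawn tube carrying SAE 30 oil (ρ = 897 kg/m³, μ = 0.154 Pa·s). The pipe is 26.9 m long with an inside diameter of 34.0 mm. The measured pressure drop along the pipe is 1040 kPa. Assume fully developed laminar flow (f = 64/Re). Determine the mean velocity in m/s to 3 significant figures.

V ≈ 9.07 m/s

For laminar flow, f = 64/Re with Re = ρVD/μ, so Darcy-Weisbach reduces to ΔP = 32μLV/D². Solving for V: V = ΔP·D²/(32μL) = 1.04e+06·(0.034)²/(32·0.154·26.9) = 9.069 m/s.
Check: Re = ρVD/μ = 897·9.069·0.034/0.154 = 1796 < 2300, so the laminar assumption holds.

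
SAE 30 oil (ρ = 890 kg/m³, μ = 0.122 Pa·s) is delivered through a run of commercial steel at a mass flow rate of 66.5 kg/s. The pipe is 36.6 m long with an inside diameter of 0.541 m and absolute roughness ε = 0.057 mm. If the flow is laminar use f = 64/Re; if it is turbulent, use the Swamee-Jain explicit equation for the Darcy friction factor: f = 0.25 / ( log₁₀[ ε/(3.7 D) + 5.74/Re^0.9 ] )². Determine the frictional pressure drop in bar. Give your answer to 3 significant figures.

ΔP ≈ 0.00159 bar

A = πD²/4 = π(0.541)²/4 = 0.2299 m²; mean velocity V = ṁ/(ρA) = 66.5/(890 · 0.2299) = 0.325 m/s.
Reynolds number Re = ρVD/μ = 890 · 0.325 · 0.541 / 0.122 = 1283.
Re < 2300 → laminar flow, so f = 64/Re = 64/1283 = 0.04989 (the turbulent correlation is not needed).
Darcy-Weisbach: ΔP = f(L/D)(ρV²/2) = 0.04989·(36.6/0.541)·(890·0.325²/2) = 0.04989·67.65·47.02 = 158.7 Pa.
ΔP = 158.7 Pa = 0.00159 bar.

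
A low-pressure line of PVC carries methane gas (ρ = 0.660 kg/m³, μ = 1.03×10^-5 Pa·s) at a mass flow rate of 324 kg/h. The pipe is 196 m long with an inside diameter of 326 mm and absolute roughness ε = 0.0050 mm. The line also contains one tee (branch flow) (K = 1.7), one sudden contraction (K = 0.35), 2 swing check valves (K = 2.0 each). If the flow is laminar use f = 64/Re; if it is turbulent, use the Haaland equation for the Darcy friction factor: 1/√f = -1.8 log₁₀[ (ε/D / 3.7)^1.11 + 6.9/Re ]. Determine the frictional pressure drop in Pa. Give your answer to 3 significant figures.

ṁ = 324 kg/h = 324/3600 = 0.09 kg/s.
A = πD²/4 = π(0.326)²/4 = 0.08347 m²; mean velocity V = ṁ/(ρA) = 0.09/(0.66 · 0.08347) = 1.634 m/s.
Reynolds number Re = ρVD/μ = 0.66 · 1.634 · 0.326 / 1.03e-05 = 3.413e+04.
Re > 4000 → turbulent. Relative roughness ε/D = 5e-06/0.326 = 1.53e-05. Haaland: 1/√f = -1.8 log₁₀[(1.53e-05/3.7)^1.11 + 6.9/3.413e+04] = -1.8 log₁₀[1.06e-06 + 0.000202] = 6.646, so f = 0.02264.
Total minor-loss coefficient ΣK = 1·1.7 + 1·0.35 + 2·2 = 6.05.
ΔP = [f·L/D + ΣK]·(ρV²/2) = [0.02264·196/0.326 + 6.05]·(0.66·1.634²/2) = [13.61 + 6.05]·0.8808 = 17.32 Pa.

ΔP ≈ 17.3 Pa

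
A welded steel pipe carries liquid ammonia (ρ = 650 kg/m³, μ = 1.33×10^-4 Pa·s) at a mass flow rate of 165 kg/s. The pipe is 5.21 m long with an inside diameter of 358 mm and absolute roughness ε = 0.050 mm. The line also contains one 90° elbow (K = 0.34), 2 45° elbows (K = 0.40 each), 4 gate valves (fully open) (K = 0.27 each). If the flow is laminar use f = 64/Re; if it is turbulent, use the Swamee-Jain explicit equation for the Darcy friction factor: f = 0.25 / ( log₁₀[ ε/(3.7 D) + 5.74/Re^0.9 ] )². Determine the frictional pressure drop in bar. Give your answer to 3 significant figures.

ΔP ≈ 0.0498 bar

A = πD²/4 = π(0.358)²/4 = 0.1007 m²; mean velocity V = ṁ/(ρA) = 165/(650 · 0.1007) = 2.522 m/s.
Reynolds number Re = ρVD/μ = 650 · 2.522 · 0.358 / 0.000133 = 4.412e+06.
Re > 4000 → turbulent. Relative roughness ε/D = 5e-05/0.358 = 0.00014. Swamee-Jain: f = 0.25/(log₁₀[0.00014/3.7 + 5.74/4.412e+06^0.9])² = 0.25/(log₁₀[3.77e-05 + 6.01e-06])² = 0.25/(-4.359)² = 0.01316.
Total minor-loss coefficient ΣK = 1·0.34 + 2·0.4 + 4·0.27 = 2.22.
ΔP = [f·L/D + ΣK]·(ρV²/2) = [0.01316·5.21/0.358 + 2.22]·(650·2.522²/2) = [0.1915 + 2.22]·2067 = 4984 Pa.
ΔP = 4984 Pa = 0.0498 bar.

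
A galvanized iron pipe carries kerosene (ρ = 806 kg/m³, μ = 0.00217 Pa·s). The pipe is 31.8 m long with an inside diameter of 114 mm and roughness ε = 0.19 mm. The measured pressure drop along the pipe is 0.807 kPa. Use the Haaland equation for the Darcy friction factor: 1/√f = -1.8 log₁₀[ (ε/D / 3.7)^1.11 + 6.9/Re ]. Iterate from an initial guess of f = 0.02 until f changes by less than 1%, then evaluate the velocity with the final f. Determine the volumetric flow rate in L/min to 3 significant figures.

Q ≈ 307 L/min

Rearranging Darcy-Weisbach: V = √(2·ΔP·D/(f·L·ρ)). With ε/D = 0.00019/0.114 = 0.00167, iterate starting from f = 0.02:
  f = 0.02 → V = √(2·807·0.114/(0.02·31.8·806)) = 0.5991 m/s; Re = ρVD/μ = 2.537e+04; f → 0.02779
  f = 0.02779 → V = 0.5082 m/s; Re = 2.152e+04; f → 0.02853
  f = 0.02853 → V = 0.5017 m/s; Re = 2.124e+04; f → 0.02859
Converged (Δf/f < 1%). With the final f = 0.02859: V = √(2·807·0.114/(0.02859·31.8·806)) = 0.5011 m/s.
Q = V·A = 0.5011·(π/4·0.114²) = 0.005115 m³/s = 307 L/min.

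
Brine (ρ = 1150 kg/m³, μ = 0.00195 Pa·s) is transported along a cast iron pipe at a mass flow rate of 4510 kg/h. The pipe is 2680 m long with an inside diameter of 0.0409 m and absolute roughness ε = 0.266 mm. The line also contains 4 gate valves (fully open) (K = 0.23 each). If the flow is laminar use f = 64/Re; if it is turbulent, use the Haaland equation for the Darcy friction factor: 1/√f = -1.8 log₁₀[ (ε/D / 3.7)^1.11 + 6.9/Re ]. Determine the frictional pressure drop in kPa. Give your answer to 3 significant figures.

ΔP ≈ 942 kPa

ṁ = 4510 kg/h = 4510/3600 = 1.253 kg/s.
A = πD²/4 = π(0.0409)²/4 = 0.001314 m²; mean velocity V = ṁ/(ρA) = 1.253/(1150 · 0.001314) = 0.8292 m/s.
Reynolds number Re = ρVD/μ = 1150 · 0.8292 · 0.0409 / 0.00195 = 2e+04.
Re > 4000 → turbulent. Relative roughness ε/D = 0.000266/0.0409 = 0.0065. Haaland: 1/√f = -1.8 log₁₀[(0.0065/3.7)^1.11 + 6.9/2e+04] = -1.8 log₁₀[0.000875 + 0.000345] = 5.245, so f = 0.03635.
Total minor-loss coefficient ΣK = 4·0.23 = 0.92.
ΔP = [f·L/D + ΣK]·(ρV²/2) = [0.03635·2680/0.0409 + 0.92]·(1150·0.8292²/2) = [2382 + 0.92]·395.3 = 9.421e+05 Pa.
ΔP = 9.421e+05 Pa = 942 kPa.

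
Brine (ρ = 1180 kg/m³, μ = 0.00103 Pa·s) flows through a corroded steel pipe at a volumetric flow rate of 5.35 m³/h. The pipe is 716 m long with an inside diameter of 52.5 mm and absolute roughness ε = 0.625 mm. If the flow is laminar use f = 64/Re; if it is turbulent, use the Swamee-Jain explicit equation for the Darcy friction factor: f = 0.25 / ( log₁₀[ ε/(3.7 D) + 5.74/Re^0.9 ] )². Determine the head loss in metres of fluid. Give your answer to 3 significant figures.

Q = 5.35 m³/h = 5.35/3600 = 0.001486 m³/s.
Cross-sectional area A = πD²/4 = π(0.0525)²/4 = 0.002165 m²; mean velocity V = Q/A = 0.001486/0.002165 = 0.6865 m/s.
Reynolds number Re = ρVD/μ = 1180 · 0.6865 · 0.0525 / 0.00103 = 4.129e+04.
Re > 4000 → turbulent. Relative roughness ε/D = 0.000625/0.0525 = 0.0119. Swamee-Jain: f = 0.25/(log₁₀[0.0119/3.7 + 5.74/4.129e+04^0.9])² = 0.25/(log₁₀[0.00322 + 0.000402])² = 0.25/(-2.441)² = 0.04195.
Darcy-Weisbach: ΔP = f(L/D)(ρV²/2) = 0.04195·(716/0.0525)·(1180·0.6865²/2) = 0.04195·1.364e+04·278.1 = 1.591e+05 Pa.
Head loss h_f = ΔP/(ρg) = 1.591e+05/(1180·9.81) = 13.7 m.

h_f ≈ 13.7 m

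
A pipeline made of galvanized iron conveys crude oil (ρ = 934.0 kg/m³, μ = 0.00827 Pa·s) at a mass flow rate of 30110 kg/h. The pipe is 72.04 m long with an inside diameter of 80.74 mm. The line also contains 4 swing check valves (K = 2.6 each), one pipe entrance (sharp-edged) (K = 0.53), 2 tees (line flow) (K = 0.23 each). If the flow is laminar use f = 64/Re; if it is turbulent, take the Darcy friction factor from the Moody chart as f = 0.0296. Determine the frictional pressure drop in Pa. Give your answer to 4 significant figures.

ṁ = 30110 kg/h = 30110/3600 = 8.364 kg/s.
A = πD²/4 = π(0.08074)²/4 = 0.00512 m²; mean velocity V = ṁ/(ρA) = 8.364/(934 · 0.00512) = 1.749 m/s.
Reynolds number Re = ρVD/μ = 934 · 1.749 · 0.08074 / 0.00827 = 1.595e+04.
Re > 4000 → turbulent; use the Moody-chart value f = 0.0296.
Total minor-loss coefficient ΣK = 4·2.6 + 1·0.53 + 2·0.23 = 11.4.
ΔP = [f·L/D + ΣK]·(ρV²/2) = [0.0296·72.04/0.08074 + 11.4]·(934·1.749²/2) = [26.41 + 11.4]·1429 = 5.4e+04 Pa.

ΔP ≈ 54000 Pa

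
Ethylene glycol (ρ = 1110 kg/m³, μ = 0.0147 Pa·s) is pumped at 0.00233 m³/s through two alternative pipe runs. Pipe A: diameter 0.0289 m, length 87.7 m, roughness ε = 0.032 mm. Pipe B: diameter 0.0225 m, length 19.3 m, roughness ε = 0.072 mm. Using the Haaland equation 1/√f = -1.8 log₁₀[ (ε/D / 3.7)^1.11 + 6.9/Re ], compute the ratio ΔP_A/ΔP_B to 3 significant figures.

Pipe A: V = Q/A = 0.00233/0.000656 = 3.552 m/s; Re = 7751; ε/D = 0.00111; Haaland → f = 0.03442; ΔP_A = f(L/D)(ρV²/2) = 7.314e+05 Pa.
Pipe B: V = Q/A = 0.00233/0.0003976 = 5.86 m/s; Re = 9956; ε/D = 0.0032; Haaland → f = 0.03518; ΔP_B = f(L/D)(ρV²/2) = 5.751e+05 Pa.
ΔP_A/ΔP_B = 7.314e+05/5.751e+05 = 1.27.

ΔP_A/ΔP_B ≈ 1.27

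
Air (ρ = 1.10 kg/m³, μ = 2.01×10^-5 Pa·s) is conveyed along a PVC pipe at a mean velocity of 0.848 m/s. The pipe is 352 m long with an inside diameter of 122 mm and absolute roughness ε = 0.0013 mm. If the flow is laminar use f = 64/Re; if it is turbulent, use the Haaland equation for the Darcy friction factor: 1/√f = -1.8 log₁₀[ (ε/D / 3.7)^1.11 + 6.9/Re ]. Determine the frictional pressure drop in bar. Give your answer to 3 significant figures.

ΔP ≈ 4.15×10^-4 bar

Reynolds number Re = ρVD/μ = 1.1 · 0.848 · 0.122 / 2.01e-05 = 5662.
Re > 4000 → turbulent. Relative roughness ε/D = 1.3e-06/0.122 = 1.07e-05. Haaland: 1/√f = -1.8 log₁₀[(1.07e-05/3.7)^1.11 + 6.9/5662] = -1.8 log₁₀[7.08e-07 + 0.00122] = 5.245, so f = 0.03635.
Darcy-Weisbach: ΔP = f(L/D)(ρV²/2) = 0.03635·(352/0.122)·(1.1·0.848²/2) = 0.03635·2885·0.3955 = 41.48 Pa.
ΔP = 41.48 Pa = 4.15×10^-4 bar.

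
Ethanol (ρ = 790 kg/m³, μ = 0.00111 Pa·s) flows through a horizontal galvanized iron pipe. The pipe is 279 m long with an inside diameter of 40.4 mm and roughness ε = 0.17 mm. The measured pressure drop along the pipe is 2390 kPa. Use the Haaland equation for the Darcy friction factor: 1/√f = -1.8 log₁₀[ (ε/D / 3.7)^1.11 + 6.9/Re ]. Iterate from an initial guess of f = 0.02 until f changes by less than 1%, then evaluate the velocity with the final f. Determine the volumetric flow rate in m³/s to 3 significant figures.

Rearranging Darcy-Weisbach: V = √(2·ΔP·D/(f·L·ρ)). With ε/D = 0.00017/0.0404 = 0.00421, iterate starting from f = 0.02:
  f = 0.02 → V = √(2·2.39e+06·0.0404/(0.02·279·790)) = 6.619 m/s; Re = ρVD/μ = 1.903e+05; f → 0.02941
  f = 0.02941 → V = 5.458 m/s; Re = 1.569e+05; f → 0.02951
Converged (Δf/f < 1%). With the final f = 0.02951: V = √(2·2.39e+06·0.0404/(0.02951·279·790)) = 5.449 m/s.
Q = V·A = 5.449·(π/4·0.0404²) = 0.006985 m³/s = 0.00698 m³/s.

Q ≈ 0.00698 m³/s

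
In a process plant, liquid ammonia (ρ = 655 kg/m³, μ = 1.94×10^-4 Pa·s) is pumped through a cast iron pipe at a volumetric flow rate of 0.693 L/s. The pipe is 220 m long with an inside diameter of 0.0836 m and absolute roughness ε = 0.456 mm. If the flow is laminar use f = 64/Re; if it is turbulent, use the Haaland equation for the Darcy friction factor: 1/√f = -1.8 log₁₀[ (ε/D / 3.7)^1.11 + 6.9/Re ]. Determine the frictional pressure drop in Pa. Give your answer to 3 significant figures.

Q = 0.693 L/s = 0.693/1000 = 0.000693 m³/s.
Cross-sectional area A = πD²/4 = π(0.0836)²/4 = 0.005489 m²; mean velocity V = Q/A = 0.000693/0.005489 = 0.1262 m/s.
Reynolds number Re = ρVD/μ = 655 · 0.1262 · 0.0836 / 0.000194 = 3.563e+04.
Re > 4000 → turbulent. Relative roughness ε/D = 0.000456/0.0836 = 0.00545. Haaland: 1/√f = -1.8 log₁₀[(0.00545/3.7)^1.11 + 6.9/3.563e+04] = -1.8 log₁₀[0.00072 + 0.000194] = 5.471, so f = 0.03341.
Darcy-Weisbach: ΔP = f(L/D)(ρV²/2) = 0.03341·(220/0.0836)·(655·0.1262²/2) = 0.03341·2632·5.22 = 458.9 Pa.

ΔP ≈ 459 Pa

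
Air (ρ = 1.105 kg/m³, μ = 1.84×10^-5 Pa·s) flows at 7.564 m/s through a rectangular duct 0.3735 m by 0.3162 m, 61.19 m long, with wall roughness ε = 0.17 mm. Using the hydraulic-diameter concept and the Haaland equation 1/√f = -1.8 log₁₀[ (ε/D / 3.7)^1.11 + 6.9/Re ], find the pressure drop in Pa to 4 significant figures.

Hydraulic diameter D_h = 4A/P = 4·(0.3735·0.3162)/(2·(0.3735+0.3162)) = 0.4724/1.379 = 0.3425 m.
Re = ρVD_h/μ = 1.105·7.564·0.3425/1.84e-05 = 1.556e+05.
ε/D_h = 0.00017/0.3425 = 0.000496; Haaland gives 1/√f = -1.8 log₁₀[5.03e-05+4.44e-05] = 7.243, so f = 0.01906.
ΔP = f(L/D_h)(ρV²/2) = 0.01906·61.19/0.3425·31.61 = 107.7 Pa.

ΔP ≈ 107.7 Pa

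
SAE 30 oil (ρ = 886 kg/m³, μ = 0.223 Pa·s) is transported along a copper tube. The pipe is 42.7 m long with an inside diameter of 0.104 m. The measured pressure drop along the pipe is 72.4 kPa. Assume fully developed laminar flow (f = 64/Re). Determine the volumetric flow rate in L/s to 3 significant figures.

For laminar flow, f = 64/Re with Re = ρVD/μ, so Darcy-Weisbach reduces to ΔP = 32μLV/D². Solving for V: V = ΔP·D²/(32μL) = 7.24e+04·(0.104)²/(32·0.223·42.7) = 2.57 m/s.
Check: Re = ρVD/μ = 886·2.57·0.104/0.223 = 1062 < 2300, so the laminar assumption holds.
Q = V·A = 2.57·(π/4·0.104²) = 0.02183 m³/s = 21.8 L/s.

Q ≈ 21.8 L/s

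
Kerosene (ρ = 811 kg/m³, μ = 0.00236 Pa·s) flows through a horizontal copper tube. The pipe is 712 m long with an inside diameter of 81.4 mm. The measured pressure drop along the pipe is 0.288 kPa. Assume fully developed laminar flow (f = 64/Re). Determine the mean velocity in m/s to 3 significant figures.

For laminar flow, f = 64/Re with Re = ρVD/μ, so Darcy-Weisbach reduces to ΔP = 32μLV/D². Solving for V: V = ΔP·D²/(32μL) = 288·(0.0814)²/(32·0.00236·712) = 0.03549 m/s.
Check: Re = ρVD/μ = 811·0.03549·0.0814/0.00236 = 992.7 < 2300, so the laminar assumption holds.

V ≈ 0.0355 m/s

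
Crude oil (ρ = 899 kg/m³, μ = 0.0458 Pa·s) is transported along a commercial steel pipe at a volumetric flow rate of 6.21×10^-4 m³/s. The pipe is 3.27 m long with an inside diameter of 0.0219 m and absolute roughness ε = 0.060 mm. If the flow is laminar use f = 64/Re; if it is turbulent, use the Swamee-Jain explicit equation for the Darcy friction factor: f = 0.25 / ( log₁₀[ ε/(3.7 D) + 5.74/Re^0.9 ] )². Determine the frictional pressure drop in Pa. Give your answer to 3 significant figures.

Cross-sectional area A = πD²/4 = π(0.0219)²/4 = 0.0003767 m²; mean velocity V = Q/A = 0.000621/0.0003767 = 1.649 m/s.
Reynolds number Re = ρVD/μ = 899 · 1.649 · 0.0219 / 0.0458 = 708.7.
Re < 2300 → laminar flow, so f = 64/Re = 64/708.7 = 0.09031 (the turbulent correlation is not needed).
Darcy-Weisbach: ΔP = f(L/D)(ρV²/2) = 0.09031·(3.27/0.0219)·(899·1.649²/2) = 0.09031·149.3·1222 = 1.647e+04 Pa.

ΔP ≈ 16500 Pa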